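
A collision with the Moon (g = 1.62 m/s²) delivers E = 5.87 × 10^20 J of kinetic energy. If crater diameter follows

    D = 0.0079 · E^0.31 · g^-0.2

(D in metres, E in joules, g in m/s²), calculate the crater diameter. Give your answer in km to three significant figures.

D ≈ 19.7 km

E^0.31 = (5.87 × 10^20)^0.31 = 2.743 × 10^6
g^-0.2 = 1.62^-0.2 = 0.9080
D = 0.0079 × 2.743 × 10^6 × 0.9080 = 19676 m
   = 19.68 km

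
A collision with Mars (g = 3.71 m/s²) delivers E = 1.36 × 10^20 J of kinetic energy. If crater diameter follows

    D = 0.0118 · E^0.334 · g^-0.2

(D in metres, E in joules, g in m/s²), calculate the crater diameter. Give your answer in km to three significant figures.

D ≈ 48.2 km

E^0.334 = (1.36 × 10^20)^0.334 = 5.304 × 10^6
g^-0.2 = 3.71^-0.2 = 0.7694
D = 0.0118 × 5.304 × 10^6 × 0.7694 = 48155 m
   = 48.15 km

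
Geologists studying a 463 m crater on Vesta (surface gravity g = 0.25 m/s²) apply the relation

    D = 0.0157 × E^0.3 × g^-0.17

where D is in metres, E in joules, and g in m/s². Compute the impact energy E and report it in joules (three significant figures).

Rearranging: E = [D / (0.0157 · g^-0.17)]^(1/0.3).
g^-0.17 = 0.25^-0.17 = 1.266
D / (0.0157 × 1.266) = 463 / (0.01988) = 2.329 × 10^4
E = (2.329 × 10^4)^3.3333 = 3.607 × 10^14 J

E ≈ 3.61 × 10^14 J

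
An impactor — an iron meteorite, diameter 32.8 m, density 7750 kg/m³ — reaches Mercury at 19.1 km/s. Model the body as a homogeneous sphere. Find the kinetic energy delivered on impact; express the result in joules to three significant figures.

E ≈ 2.61 × 10^16 J

v = 19100 m/s.
Mass m = (π/6) ρ d³ = (π/6) × 7750 × (32.8)³ = 1.432 × 10^8 kg
E = ½ m v² = 0.5 × 1.432 × 10^8 × (19100)² = 2.612 × 10^16 J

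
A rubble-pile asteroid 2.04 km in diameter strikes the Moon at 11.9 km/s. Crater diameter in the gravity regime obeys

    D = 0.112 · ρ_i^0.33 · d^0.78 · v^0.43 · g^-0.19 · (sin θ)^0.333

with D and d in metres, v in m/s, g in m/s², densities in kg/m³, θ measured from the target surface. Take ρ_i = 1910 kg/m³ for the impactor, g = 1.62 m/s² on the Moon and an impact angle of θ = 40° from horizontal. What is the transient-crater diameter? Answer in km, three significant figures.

D ≈ 23.0 km

In SI units: d = 2040 m, v = 11900 m/s.
ρ_i^0.33 = 1910^0.33 = 12.10
d^0.78 = 2040^0.78 = 381.5
v^0.43 = 11900^0.43 = 56.56
g^-0.19 = 1.62^-0.19 = 0.9124
(sin 40°)^0.333 = 0.6428^0.333 = 0.8632
D = 0.112 × 12.10 × 381.5 × 56.56 × 0.9124 × 0.8632 = 23031 m
   = 23.03 km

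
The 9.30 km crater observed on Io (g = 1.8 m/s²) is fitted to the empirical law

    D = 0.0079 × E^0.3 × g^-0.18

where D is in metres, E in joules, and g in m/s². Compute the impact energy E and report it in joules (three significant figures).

Rearranging: E = [D / (0.0079 · g^-0.18)]^(1/0.3).
D = 9300 m.
g^-0.18 = 1.8^-0.18 = 0.8996
D / (0.0079 × 0.8996) = 9300 / (7.107 × 10^-3) = 1.309 × 10^6
E = (1.309 × 10^6)^3.3333 = 2.452 × 10^20 J

E ≈ 2.45 × 10^20 J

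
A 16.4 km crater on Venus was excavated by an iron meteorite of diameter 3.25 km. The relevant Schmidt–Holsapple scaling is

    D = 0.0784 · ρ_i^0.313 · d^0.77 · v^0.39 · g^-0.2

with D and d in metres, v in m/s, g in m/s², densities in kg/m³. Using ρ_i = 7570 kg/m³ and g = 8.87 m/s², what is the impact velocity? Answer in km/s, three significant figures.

v ≈ 12.1 km/s

Rearranging for v: v = [D / (0.0784 · 7570^0.313 · 3250^0.77 · 8.87^-0.2)]^(1/0.39).
D = 16400 m.
7570^0.313 = 16.37
3250^0.77 = 506.0
8.87^-0.2 = 0.6463
Denominator = 0.0784 × 16.37 × 506.0 × 0.6463 = 419.7
D / 419.7 = 16400 / 419.7 = 39.08
v = 39.08^(1/0.39) = 39.08^2.5641 = 12076 m/s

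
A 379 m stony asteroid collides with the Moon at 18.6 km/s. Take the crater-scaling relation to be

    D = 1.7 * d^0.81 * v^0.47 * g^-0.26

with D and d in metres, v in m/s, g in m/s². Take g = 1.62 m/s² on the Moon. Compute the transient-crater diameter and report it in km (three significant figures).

In SI units: v = 18600 m/s.
d^0.81 = 379^0.81 = 122.7
v^0.47 = 18600^0.47 = 101.5
g^-0.26 = 1.62^-0.26 = 0.8821
D = 1.7 × 122.7 × 101.5 × 0.8821 = 18676 m
   = 18.68 km

D ≈ 18.7 km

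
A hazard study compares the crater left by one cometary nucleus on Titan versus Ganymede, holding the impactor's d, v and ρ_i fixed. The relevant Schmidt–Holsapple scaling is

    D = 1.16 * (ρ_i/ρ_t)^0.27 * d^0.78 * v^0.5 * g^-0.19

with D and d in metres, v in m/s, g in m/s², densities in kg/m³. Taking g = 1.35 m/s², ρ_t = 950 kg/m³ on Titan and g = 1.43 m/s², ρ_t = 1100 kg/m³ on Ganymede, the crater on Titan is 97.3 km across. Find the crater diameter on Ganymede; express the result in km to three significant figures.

The impactor-only factors (d, v, ρ_i) cancel in the ratio, leaving D_Ganymede/D_Titan = (g_Ganymede/g_Titan)^-0.19 · (ρ_t,Titan/ρ_t,Ganymede)^0.27.
(1.43/1.35)^-0.19 = 1.059^-0.19 = 0.9892
(950/1100)^0.27 = 0.8636^0.27 = 0.9612
Ratio = 0.9892 × 0.9612 = 0.9508
D_Ganymede = 0.9508 × 97.3 km = 92.5 km

D ≈ 92.5 km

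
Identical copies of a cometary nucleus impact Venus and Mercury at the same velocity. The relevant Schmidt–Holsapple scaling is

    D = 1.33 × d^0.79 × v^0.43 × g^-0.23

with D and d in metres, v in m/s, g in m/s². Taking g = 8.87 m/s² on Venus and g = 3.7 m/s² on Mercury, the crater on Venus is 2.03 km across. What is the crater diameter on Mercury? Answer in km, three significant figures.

All impactor-dependent factors cancel in the ratio, leaving D_Mercury/D_Venus = (g_Mercury/g_Venus)^-0.23.
(3.7/8.87)^-0.23 = 0.4171^-0.23 = 1.223
D_Mercury = 1.223 × 2.03 km = 2.48 km

D ≈ 2.48 km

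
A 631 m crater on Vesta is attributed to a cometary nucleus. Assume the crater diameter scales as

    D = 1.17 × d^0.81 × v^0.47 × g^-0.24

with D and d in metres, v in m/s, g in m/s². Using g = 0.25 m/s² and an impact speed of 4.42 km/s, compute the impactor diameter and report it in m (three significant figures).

d ≈ 12.0 m

Rearranging for d: d = [D / (1.17 · 4420^0.47 · 0.25^-0.24)]^(1/0.81).
4420^0.47 = 51.68
0.25^-0.24 = 1.395
Denominator = 1.17 × 51.68 × 1.395 = 84.35
D / 84.35 = 631 / 84.35 = 7.481
d = 7.481^(1/0.81) = 7.481^1.2346 = 11.99 m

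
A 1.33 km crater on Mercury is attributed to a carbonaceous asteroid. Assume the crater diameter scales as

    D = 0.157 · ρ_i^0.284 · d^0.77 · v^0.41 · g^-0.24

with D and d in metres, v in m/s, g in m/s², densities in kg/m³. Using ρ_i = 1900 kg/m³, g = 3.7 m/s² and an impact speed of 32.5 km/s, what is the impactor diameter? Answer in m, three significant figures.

d ≈ 46.4 m

Rearranging for d: d = [D / (0.157 · 1900^0.284 · 32500^0.41 · 3.7^-0.24)]^(1/0.77).
D = 1330 m.
1900^0.284 = 8.534
32500^0.41 = 70.77
3.7^-0.24 = 0.7305
Denominator = 0.157 × 8.534 × 70.77 × 0.7305 = 69.27
D / 69.27 = 1330 / 69.27 = 19.20
d = 19.20^(1/0.77) = 19.20^1.2987 = 46.41 m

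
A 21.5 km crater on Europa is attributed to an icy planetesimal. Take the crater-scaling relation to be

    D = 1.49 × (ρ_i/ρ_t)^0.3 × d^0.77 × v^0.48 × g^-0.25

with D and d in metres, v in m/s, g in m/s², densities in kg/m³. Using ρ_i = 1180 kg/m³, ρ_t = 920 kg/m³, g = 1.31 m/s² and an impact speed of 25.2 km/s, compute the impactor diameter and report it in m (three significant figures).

d ≈ 451 m

Rearranging for d: d = [D / (1.49 · (1180/920)^0.3 · 25200^0.48 · 1.31^-0.25)]^(1/0.77).
D = 21500 m.
(1180/920)^0.3 = 1.078
25200^0.48 = 129.6
1.31^-0.25 = 0.9347
Denominator = 1.49 × 1.078 × 129.6 × 0.9347 = 194.6
D / 194.6 = 21500 / 194.6 = 110.5
d = 110.5^(1/0.77) = 110.5^1.2987 = 450.5 m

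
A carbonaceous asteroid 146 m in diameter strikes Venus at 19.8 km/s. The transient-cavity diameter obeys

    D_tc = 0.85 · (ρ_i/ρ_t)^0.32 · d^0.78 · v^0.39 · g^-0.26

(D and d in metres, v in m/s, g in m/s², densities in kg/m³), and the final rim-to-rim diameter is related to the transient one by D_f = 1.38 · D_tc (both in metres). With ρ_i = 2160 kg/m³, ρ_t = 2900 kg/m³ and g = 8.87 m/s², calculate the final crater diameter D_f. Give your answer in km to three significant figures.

v = 19800 m/s.
(ρ_i/ρ_t)^0.32 = (2160/2900)^0.32 = 0.9100
d^0.78 = 146^0.78 = 48.77
v^0.39 = 19800^0.39 = 47.39
g^-0.26 = 8.87^-0.26 = 0.5669
D_tc = 0.85 × 0.9100 × 48.77 × 47.39 × 0.5669 = 1013 m
D_f = 1.38 × 1013 = 1398 m
     = 1.398 km

D_f ≈ 1.40 km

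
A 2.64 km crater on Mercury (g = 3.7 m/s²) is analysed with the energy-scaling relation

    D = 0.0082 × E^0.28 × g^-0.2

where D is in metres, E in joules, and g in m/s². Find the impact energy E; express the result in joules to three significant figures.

E ≈ 1.19 × 10^20 J

Rearranging: E = [D / (0.0082 · g^-0.2)]^(1/0.28).
D = 2640 m.
g^-0.2 = 3.7^-0.2 = 0.7698
D / (0.0082 × 0.7698) = 2640 / (6.312 × 10^-3) = 4.183 × 10^5
E = (4.183 × 10^5)^3.5714 = 1.193 × 10^20 J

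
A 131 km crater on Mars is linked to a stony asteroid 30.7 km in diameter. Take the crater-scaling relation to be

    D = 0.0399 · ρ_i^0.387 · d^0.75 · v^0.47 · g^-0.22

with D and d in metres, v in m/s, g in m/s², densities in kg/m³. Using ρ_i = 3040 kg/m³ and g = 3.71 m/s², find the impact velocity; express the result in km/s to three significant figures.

Rearranging for v: v = [D / (0.0399 · 3040^0.387 · 30700^0.75 · 3.71^-0.22)]^(1/0.47).
D = 131000 m.
3040^0.387 = 22.28
30700^0.75 = 2319
3.71^-0.22 = 0.7494
Denominator = 0.0399 × 22.28 × 2319 × 0.7494 = 1545
D / 1545 = 131000 / 1545 = 84.79
v = 84.79^(1/0.47) = 84.79^2.1277 = 12675 m/s

v ≈ 12.7 km/s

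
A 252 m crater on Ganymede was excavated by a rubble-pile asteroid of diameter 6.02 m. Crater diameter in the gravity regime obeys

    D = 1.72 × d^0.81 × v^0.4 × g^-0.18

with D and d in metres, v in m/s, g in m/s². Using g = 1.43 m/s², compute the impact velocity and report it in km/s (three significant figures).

Rearranging for v: v = [D / (1.72 · 6.02^0.81 · 1.43^-0.18)]^(1/0.4).
6.02^0.81 = 4.280
1.43^-0.18 = 0.9376
Denominator = 1.72 × 4.280 × 0.9376 = 6.902
D / 6.902 = 252 / 6.902 = 36.51
v = 36.51^(1/0.4) = 36.51^2.5 = 8054 m/s

v ≈ 8.05 km/s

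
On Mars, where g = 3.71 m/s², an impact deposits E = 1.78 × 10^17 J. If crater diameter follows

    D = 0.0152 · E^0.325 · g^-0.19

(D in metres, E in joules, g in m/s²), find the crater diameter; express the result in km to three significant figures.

D ≈ 4.79 km

E^0.325 = (1.78 × 10^17)^0.325 = 4.040 × 10^5
g^-0.19 = 3.71^-0.19 = 0.7795
D = 0.0152 × 4.040 × 10^5 × 0.7795 = 4787 m
   = 4.787 km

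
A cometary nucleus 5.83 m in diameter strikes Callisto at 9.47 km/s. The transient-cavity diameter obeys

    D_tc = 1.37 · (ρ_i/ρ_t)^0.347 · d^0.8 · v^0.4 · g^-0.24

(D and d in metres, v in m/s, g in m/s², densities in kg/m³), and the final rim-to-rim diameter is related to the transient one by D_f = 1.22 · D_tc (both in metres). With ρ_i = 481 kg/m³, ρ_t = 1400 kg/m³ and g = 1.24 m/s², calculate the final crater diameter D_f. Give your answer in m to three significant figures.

D_f ≈ 175 m

v = 9470 m/s.
(ρ_i/ρ_t)^0.347 = (481/1400)^0.347 = 0.6902
d^0.8 = 5.83^0.8 = 4.098
v^0.4 = 9470^0.4 = 38.95
g^-0.24 = 1.24^-0.24 = 0.9497
D_tc = 1.37 × 0.6902 × 4.098 × 38.95 × 0.9497 = 143.3 m
D_f = 1.22 × 143.3 = 174.8 m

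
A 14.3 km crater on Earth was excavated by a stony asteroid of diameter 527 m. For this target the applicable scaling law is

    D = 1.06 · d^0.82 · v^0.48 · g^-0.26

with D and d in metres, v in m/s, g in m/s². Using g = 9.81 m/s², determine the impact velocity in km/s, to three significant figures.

Rearranging for v: v = [D / (1.06 · 527^0.82 · 9.81^-0.26)]^(1/0.48).
D = 14300 m.
527^0.82 = 170.6
9.81^-0.26 = 0.5523
Denominator = 1.06 × 170.6 × 0.5523 = 99.88
D / 99.88 = 14300 / 99.88 = 143.2
v = 143.2^(1/0.48) = 143.2^2.0833 = 31008 m/s

v ≈ 31.0 km/s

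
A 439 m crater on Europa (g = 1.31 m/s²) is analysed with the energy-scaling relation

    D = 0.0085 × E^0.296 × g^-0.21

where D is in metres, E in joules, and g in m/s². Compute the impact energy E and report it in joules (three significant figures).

E ≈ 1.01 × 10^16 J

Rearranging: E = [D / (0.0085 · g^-0.21)]^(1/0.296).
g^-0.21 = 1.31^-0.21 = 0.9449
D / (0.0085 × 0.9449) = 439 / (8.032 × 10^-3) = 5.466 × 10^4
E = (5.466 × 10^4)^3.3784 = 1.013 × 10^16 J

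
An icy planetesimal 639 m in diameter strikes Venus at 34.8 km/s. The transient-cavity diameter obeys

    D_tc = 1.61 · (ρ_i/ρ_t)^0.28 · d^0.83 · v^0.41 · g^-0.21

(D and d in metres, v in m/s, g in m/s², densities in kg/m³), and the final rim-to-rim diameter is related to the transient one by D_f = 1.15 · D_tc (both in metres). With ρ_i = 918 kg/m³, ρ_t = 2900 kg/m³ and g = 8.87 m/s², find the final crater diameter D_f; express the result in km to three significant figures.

v = 34800 m/s.
(ρ_i/ρ_t)^0.28 = (918/2900)^0.28 = 0.7246
d^0.83 = 639^0.83 = 213.1
v^0.41 = 34800^0.41 = 72.79
g^-0.21 = 8.87^-0.21 = 0.6323
D_tc = 1.61 × 0.7246 × 213.1 × 72.79 × 0.6323 = 11440 m
D_f = 1.15 × 11440 = 13156 m
     = 13.16 km

D_f ≈ 13.2 km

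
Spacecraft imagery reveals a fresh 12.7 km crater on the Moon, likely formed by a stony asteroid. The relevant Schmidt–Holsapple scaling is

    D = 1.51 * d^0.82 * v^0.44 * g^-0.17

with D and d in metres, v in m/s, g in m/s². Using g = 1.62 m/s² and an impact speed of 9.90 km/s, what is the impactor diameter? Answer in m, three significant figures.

Rearranging for d: d = [D / (1.51 · 9900^0.44 · 1.62^-0.17)]^(1/0.82).
D = 12700 m.
9900^0.44 = 57.29
1.62^-0.17 = 0.9213
Denominator = 1.51 × 57.29 × 0.9213 = 79.70
D / 79.70 = 12700 / 79.70 = 159.3
d = 159.3^(1/0.82) = 159.3^1.2195 = 484.8 m

d ≈ 485 m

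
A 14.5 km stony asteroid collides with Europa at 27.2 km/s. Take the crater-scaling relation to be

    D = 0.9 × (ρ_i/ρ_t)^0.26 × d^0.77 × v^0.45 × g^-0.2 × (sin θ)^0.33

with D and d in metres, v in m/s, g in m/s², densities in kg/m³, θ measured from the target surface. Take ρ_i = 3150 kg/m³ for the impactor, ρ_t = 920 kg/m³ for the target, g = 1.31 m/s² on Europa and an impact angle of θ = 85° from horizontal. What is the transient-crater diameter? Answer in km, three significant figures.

In SI units: d = 14500 m, v = 27200 m/s.
(ρ_i/ρ_t)^0.26 = (3150/920)^0.26 = 1.377
d^0.77 = 14500^0.77 = 1600
v^0.45 = 27200^0.45 = 98.98
g^-0.2 = 1.31^-0.2 = 0.9474
(sin 85°)^0.33 = 0.9962^0.33 = 0.9987
D = 0.9 × 1.377 × 1600 × 98.98 × 0.9474 × 0.9987 = 1.857 × 10^5 m
   = 185.7 km

D ≈ 186 km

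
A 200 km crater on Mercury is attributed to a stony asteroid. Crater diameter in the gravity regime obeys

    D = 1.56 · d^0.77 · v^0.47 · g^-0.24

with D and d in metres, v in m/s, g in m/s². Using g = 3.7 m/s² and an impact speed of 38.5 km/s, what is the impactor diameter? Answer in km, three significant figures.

Rearranging for d: d = [D / (1.56 · 38500^0.47 · 3.7^-0.24)]^(1/0.77).
D = 200000 m.
38500^0.47 = 142.9
3.7^-0.24 = 0.7305
Denominator = 1.56 × 142.9 × 0.7305 = 162.8
D / 162.8 = 200000 / 162.8 = 1229
d = 1229^(1/0.77) = 1229^1.2987 = 10290 m

d ≈ 10.3 km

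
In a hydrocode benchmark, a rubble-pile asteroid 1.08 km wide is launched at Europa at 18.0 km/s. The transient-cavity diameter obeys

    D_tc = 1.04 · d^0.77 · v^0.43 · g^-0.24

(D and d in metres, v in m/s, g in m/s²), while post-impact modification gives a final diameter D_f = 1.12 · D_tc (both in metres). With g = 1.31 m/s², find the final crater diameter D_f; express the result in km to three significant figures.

D_f ≈ 16.0 km

In SI: d = 1080 m, v = 18000 m/s.
d^0.77 = 1080^0.77 = 216.6
v^0.43 = 18000^0.43 = 67.57
g^-0.24 = 1.31^-0.24 = 0.9372
D_tc = 1.04 × 216.6 × 67.57 × 0.9372 = 14270 m
D_f = 1.12 × 14270 = 15982 m
     = 15.98 km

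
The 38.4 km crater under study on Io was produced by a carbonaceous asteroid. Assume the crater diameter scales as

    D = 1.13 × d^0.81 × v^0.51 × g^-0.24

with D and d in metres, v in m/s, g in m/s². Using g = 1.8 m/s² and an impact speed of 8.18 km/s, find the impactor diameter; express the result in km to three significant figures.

Rearranging for d: d = [D / (1.13 · 8180^0.51 · 1.8^-0.24)]^(1/0.81).
D = 38400 m.
8180^0.51 = 98.97
1.8^-0.24 = 0.8684
Denominator = 1.13 × 98.97 × 0.8684 = 97.12
D / 97.12 = 38400 / 97.12 = 395.4
d = 395.4^(1/0.81) = 395.4^1.2346 = 1608 m

d ≈ 1.61 km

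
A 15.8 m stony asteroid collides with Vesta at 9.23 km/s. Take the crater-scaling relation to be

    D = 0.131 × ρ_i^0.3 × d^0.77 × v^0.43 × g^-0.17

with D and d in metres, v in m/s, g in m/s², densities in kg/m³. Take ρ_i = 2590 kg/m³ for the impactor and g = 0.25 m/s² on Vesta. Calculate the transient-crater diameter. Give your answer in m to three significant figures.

D ≈ 744 m

In SI units: v = 9230 m/s.
ρ_i^0.3 = 2590^0.3 = 10.57
d^0.77 = 15.8^0.77 = 8.375
v^0.43 = 9230^0.43 = 50.70
g^-0.17 = 0.25^-0.17 = 1.266
D = 0.131 × 10.57 × 8.375 × 50.70 × 1.266 = 744.3 m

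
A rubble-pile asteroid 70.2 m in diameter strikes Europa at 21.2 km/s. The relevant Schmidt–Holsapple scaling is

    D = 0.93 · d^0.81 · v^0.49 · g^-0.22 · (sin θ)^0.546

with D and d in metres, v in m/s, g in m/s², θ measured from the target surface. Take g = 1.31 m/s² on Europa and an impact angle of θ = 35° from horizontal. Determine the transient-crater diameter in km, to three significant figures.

D ≈ 2.67 km

In SI units: v = 21200 m/s.
d^0.81 = 70.2^0.81 = 31.30
v^0.49 = 21200^0.49 = 131.8
g^-0.22 = 1.31^-0.22 = 0.9423
(sin 35°)^0.546 = 0.5736^0.546 = 0.7382
D = 0.93 × 31.30 × 131.8 × 0.9423 × 0.7382 = 2669 m
   = 2.669 km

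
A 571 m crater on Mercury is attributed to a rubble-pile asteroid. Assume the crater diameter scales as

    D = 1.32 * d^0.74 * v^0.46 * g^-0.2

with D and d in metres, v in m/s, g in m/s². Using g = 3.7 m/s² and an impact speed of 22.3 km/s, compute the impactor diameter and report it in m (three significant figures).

d ≈ 10.3 m

Rearranging for d: d = [D / (1.32 · 22300^0.46 · 3.7^-0.2)]^(1/0.74).
22300^0.46 = 100.1
3.7^-0.2 = 0.7698
Denominator = 1.32 × 100.1 × 0.7698 = 101.7
D / 101.7 = 571 / 101.7 = 5.615
d = 5.615^(1/0.74) = 5.615^1.3514 = 10.30 m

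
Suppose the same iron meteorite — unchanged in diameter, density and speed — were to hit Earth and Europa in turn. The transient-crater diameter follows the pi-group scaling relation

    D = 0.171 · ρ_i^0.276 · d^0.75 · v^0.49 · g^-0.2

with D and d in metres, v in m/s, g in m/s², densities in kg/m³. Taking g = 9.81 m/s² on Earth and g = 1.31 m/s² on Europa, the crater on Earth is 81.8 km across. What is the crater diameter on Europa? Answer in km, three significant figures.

D ≈ 122 km

All impactor-dependent factors cancel in the ratio, leaving D_Europa/D_Earth = (g_Europa/g_Earth)^-0.2.
(1.31/9.81)^-0.2 = 0.1335^-0.2 = 1.496
D_Europa = 1.496 × 81.8 km = 122 km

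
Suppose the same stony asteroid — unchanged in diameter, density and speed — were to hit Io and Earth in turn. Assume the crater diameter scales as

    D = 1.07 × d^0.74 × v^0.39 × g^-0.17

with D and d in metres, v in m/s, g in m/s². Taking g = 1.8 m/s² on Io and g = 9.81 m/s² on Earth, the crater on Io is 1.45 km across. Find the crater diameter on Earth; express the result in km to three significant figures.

D ≈ 1.09 km

All impactor-dependent factors cancel in the ratio, leaving D_Earth/D_Io = (g_Earth/g_Io)^-0.17.
(9.81/1.8)^-0.17 = 5.450^-0.17 = 0.7496
D_Earth = 0.7496 × 1.45 km = 1.09 km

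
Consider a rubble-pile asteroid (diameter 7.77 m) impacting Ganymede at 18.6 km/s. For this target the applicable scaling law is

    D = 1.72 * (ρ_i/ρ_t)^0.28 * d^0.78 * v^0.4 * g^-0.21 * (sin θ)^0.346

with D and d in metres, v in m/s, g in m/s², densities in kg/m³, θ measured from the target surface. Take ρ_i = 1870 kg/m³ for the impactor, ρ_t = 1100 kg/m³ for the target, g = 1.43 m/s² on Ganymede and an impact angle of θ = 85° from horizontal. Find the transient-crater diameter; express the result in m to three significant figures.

D ≈ 467 m

In SI units: v = 18600 m/s.
(ρ_i/ρ_t)^0.28 = (1870/1100)^0.28 = 1.160
d^0.78 = 7.77^0.78 = 4.949
v^0.4 = 18600^0.4 = 51.03
g^-0.21 = 1.43^-0.21 = 0.9276
(sin 85°)^0.346 = 0.9962^0.346 = 0.9987
D = 1.72 × 1.160 × 4.949 × 51.03 × 0.9276 × 0.9987 = 466.8 m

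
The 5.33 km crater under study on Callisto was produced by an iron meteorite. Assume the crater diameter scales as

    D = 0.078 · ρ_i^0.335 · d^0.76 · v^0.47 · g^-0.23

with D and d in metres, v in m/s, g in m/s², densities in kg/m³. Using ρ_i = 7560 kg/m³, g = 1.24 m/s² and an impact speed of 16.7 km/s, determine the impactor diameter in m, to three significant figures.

Rearranging for d: d = [D / (0.078 · 7560^0.335 · 16700^0.47 · 1.24^-0.23)]^(1/0.76).
D = 5330 m.
7560^0.335 = 19.92
16700^0.47 = 96.53
1.24^-0.23 = 0.9517
Denominator = 0.078 × 19.92 × 96.53 × 0.9517 = 142.7
D / 142.7 = 5330 / 142.7 = 37.35
d = 37.35^(1/0.76) = 37.35^1.3158 = 117.2 m

d ≈ 117 m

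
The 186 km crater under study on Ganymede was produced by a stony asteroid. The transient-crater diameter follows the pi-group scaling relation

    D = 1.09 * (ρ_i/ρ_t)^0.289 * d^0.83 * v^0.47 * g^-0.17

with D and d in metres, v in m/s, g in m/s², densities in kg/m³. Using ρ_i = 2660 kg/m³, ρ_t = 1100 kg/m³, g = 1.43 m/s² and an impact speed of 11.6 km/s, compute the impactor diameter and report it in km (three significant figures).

Rearranging for d: d = [D / (1.09 · (2660/1100)^0.289 · 11600^0.47 · 1.43^-0.17)]^(1/0.83).
D = 186000 m.
(2660/1100)^0.289 = 1.291
11600^0.47 = 81.34
1.43^-0.17 = 0.9410
Denominator = 1.09 × 1.291 × 81.34 × 0.9410 = 107.7
D / 107.7 = 186000 / 107.7 = 1727
d = 1727^(1/0.83) = 1727^1.2048 = 7949 m

d ≈ 7.95 km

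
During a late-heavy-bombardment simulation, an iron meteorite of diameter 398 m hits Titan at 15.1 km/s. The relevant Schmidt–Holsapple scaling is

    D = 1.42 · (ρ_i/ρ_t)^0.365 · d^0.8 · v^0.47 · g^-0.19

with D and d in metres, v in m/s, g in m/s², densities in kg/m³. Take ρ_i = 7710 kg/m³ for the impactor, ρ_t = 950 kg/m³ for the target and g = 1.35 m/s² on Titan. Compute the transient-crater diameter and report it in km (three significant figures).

D ≈ 31.9 km

In SI units: v = 15100 m/s.
(ρ_i/ρ_t)^0.365 = (7710/950)^0.365 = 2.147
d^0.8 = 398^0.8 = 120.2
v^0.47 = 15100^0.47 = 92.07
g^-0.19 = 1.35^-0.19 = 0.9446
D = 1.42 × 2.147 × 120.2 × 92.07 × 0.9446 = 31871 m
   = 31.87 km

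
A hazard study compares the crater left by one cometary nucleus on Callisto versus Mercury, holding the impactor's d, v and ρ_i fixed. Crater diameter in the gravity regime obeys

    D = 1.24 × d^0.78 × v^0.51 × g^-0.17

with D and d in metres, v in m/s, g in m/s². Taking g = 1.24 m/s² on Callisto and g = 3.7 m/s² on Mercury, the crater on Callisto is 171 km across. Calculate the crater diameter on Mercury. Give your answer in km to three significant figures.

D ≈ 142 km

All impactor-dependent factors cancel in the ratio, leaving D_Mercury/D_Callisto = (g_Mercury/g_Callisto)^-0.17.
(3.7/1.24)^-0.17 = 2.984^-0.17 = 0.8304
D_Mercury = 0.8304 × 171 km = 142 km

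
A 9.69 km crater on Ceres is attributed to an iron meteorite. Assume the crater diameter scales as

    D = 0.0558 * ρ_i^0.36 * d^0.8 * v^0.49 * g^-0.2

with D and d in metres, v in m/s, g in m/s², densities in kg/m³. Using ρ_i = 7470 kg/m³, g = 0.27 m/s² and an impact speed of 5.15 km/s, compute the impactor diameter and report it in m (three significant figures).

Rearranging for d: d = [D / (0.0558 · 7470^0.36 · 5150^0.49 · 0.27^-0.2)]^(1/0.8).
D = 9690 m.
7470^0.36 = 24.80
5150^0.49 = 65.88
0.27^-0.2 = 1.299
Denominator = 0.0558 × 24.80 × 65.88 × 1.299 = 118.4
D / 118.4 = 9690 / 118.4 = 81.84
d = 81.84^(1/0.8) = 81.84^1.25 = 246.2 m

d ≈ 246 m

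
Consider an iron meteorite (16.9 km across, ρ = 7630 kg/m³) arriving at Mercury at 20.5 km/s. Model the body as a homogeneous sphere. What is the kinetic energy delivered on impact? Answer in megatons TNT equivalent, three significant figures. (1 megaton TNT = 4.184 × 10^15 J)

d = 16900 m; v = 20500 m/s.
Mass m = (π/6) ρ d³ = (π/6) × 7630 × (16900)³ = 1.928 × 10^16 kg
E = ½ m v² = 0.5 × 1.928 × 10^16 × (20500)² = 4.051 × 10^24 J
   = 4.051 × 10^24 / 4.184×10^15 = 9.682 × 10^8 Mt

E ≈ 9.68 × 10^8 Mt TNT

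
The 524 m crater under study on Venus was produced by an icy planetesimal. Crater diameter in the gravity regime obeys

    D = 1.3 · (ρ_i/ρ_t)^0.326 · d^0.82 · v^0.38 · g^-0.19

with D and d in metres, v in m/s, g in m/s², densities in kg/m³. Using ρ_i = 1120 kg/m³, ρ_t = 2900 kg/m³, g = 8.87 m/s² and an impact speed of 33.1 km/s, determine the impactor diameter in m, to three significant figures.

Rearranging for d: d = [D / (1.3 · (1120/2900)^0.326 · 33100^0.38 · 8.87^-0.19)]^(1/0.82).
(1120/2900)^0.326 = 0.7333
33100^0.38 = 52.18
8.87^-0.19 = 0.6605
Denominator = 1.3 × 0.7333 × 52.18 × 0.6605 = 32.86
D / 32.86 = 524 / 32.86 = 15.95
d = 15.95^(1/0.82) = 15.95^1.2195 = 29.29 m

d ≈ 29.3 m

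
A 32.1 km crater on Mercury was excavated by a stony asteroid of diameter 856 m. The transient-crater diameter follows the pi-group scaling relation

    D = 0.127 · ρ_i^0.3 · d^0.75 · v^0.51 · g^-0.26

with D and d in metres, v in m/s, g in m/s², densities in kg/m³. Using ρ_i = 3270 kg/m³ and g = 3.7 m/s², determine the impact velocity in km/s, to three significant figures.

Rearranging for v: v = [D / (0.127 · 3270^0.3 · 856^0.75 · 3.7^-0.26)]^(1/0.51).
D = 32100 m.
3270^0.3 = 11.33
856^0.75 = 158.3
3.7^-0.26 = 0.7117
Denominator = 0.127 × 11.33 × 158.3 × 0.7117 = 162.1
D / 162.1 = 32100 / 162.1 = 198.0
v = 198.0^(1/0.51) = 198.0^1.9608 = 31864 m/s

v ≈ 31.9 km/s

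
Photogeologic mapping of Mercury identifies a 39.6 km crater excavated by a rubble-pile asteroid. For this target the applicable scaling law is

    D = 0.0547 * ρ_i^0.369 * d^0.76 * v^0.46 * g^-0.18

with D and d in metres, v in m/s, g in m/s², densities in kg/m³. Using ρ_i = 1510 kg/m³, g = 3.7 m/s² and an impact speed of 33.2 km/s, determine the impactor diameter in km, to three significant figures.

d ≈ 3.67 km

Rearranging for d: d = [D / (0.0547 · 1510^0.369 · 33200^0.46 · 3.7^-0.18)]^(1/0.76).
D = 39600 m.
1510^0.369 = 14.90
33200^0.46 = 120.1
3.7^-0.18 = 0.7902
Denominator = 0.0547 × 14.90 × 120.1 × 0.7902 = 77.35
D / 77.35 = 39600 / 77.35 = 512.0
d = 512.0^(1/0.76) = 512.0^1.3158 = 3672 m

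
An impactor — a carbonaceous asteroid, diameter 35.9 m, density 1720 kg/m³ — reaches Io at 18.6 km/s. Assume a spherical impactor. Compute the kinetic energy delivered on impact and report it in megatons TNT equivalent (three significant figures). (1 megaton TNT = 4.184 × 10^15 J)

E ≈ 1.72 Mt TNT

v = 18600 m/s.
Mass m = (π/6) ρ d³ = (π/6) × 1720 × (35.9)³ = 4.167 × 10^7 kg
E = ½ m v² = 0.5 × 4.167 × 10^7 × (18600)² = 7.208 × 10^15 J
   = 7.208 × 10^15 / 4.184×10^15 = 1.723 Mt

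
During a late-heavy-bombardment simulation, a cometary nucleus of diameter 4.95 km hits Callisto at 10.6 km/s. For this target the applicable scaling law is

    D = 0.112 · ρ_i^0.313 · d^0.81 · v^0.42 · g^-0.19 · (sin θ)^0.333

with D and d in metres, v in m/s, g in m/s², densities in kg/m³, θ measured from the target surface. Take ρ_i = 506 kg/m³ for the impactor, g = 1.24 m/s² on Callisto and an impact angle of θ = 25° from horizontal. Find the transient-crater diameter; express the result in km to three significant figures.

D ≈ 27.3 km

In SI units: d = 4950 m, v = 10600 m/s.
ρ_i^0.313 = 506^0.313 = 7.021
d^0.81 = 4950^0.81 = 983.2
v^0.42 = 10600^0.42 = 49.05
g^-0.19 = 1.24^-0.19 = 0.9600
(sin 25°)^0.333 = 0.4226^0.333 = 0.7506
D = 0.112 × 7.021 × 983.2 × 49.05 × 0.9600 × 0.7506 = 27326 m
   = 27.33 km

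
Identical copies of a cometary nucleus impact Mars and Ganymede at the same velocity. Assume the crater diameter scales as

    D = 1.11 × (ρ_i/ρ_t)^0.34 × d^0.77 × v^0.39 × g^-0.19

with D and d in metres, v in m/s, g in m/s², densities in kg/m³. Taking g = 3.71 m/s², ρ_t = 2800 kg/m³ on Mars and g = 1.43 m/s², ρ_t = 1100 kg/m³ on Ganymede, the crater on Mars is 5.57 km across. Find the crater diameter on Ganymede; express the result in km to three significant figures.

The impactor-only factors (d, v, ρ_i) cancel in the ratio, leaving D_Ganymede/D_Mars = (g_Ganymede/g_Mars)^-0.19 · (ρ_t,Mars/ρ_t,Ganymede)^0.34.
(1.43/3.71)^-0.19 = 0.3854^-0.19 = 1.199
(2800/1100)^0.34 = 2.545^0.34 = 1.374
Ratio = 1.199 × 1.374 = 1.647
D_Ganymede = 1.647 × 5.57 km = 9.17 km

D ≈ 9.17 km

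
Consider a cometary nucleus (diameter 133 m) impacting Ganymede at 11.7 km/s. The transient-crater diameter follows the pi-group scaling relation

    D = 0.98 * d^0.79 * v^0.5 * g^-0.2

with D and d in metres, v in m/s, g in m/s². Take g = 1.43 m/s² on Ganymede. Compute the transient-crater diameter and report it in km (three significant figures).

In SI units: v = 11700 m/s.
d^0.79 = 133^0.79 = 47.63
v^0.5 = 11700^0.5 = 108.2
g^-0.2 = 1.43^-0.2 = 0.9310
D = 0.98 × 47.63 × 108.2 × 0.9310 = 4702 m
   = 4.702 km

D ≈ 4.70 km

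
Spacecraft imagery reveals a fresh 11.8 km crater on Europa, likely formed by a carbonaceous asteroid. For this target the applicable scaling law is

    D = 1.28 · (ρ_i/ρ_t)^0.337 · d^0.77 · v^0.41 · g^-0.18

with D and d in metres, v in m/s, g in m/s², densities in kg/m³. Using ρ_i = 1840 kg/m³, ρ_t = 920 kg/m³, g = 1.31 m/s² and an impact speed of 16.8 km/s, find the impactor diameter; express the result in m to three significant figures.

Rearranging for d: d = [D / (1.28 · (1840/920)^0.337 · 16800^0.41 · 1.31^-0.18)]^(1/0.77).
D = 11800 m.
(1840/920)^0.337 = 1.263
16800^0.41 = 54.00
1.31^-0.18 = 0.9526
Denominator = 1.28 × 1.263 × 54.00 × 0.9526 = 83.16
D / 83.16 = 11800 / 83.16 = 141.9
d = 141.9^(1/0.77) = 141.9^1.2987 = 623.4 m

d ≈ 623 m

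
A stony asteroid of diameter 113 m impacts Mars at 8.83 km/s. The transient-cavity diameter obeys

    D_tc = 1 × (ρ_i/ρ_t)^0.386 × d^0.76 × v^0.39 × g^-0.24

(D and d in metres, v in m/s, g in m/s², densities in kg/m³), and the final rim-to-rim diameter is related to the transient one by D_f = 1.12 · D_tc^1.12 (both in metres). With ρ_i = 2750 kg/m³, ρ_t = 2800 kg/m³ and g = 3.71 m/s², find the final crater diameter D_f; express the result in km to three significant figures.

D_f ≈ 2.31 km

v = 8830 m/s.
(ρ_i/ρ_t)^0.386 = (2750/2800)^0.386 = 0.9931
d^0.76 = 113^0.76 = 36.34
v^0.39 = 8830^0.39 = 34.59
g^-0.24 = 3.71^-0.24 = 0.7300
D_tc = 1 × 0.9931 × 36.34 × 34.59 × 0.7300 = 911.3 m
D_f = 1.12 × (911.3)^1.12 = 2312 m
     = 2.312 km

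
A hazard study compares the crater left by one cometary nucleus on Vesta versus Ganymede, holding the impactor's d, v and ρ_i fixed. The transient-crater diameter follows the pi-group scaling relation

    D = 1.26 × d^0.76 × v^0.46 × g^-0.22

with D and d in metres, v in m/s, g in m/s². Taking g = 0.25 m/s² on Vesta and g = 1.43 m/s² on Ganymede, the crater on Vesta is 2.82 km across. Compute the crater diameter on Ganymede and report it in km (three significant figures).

D ≈ 1.92 km

All impactor-dependent factors cancel in the ratio, leaving D_Ganymede/D_Vesta = (g_Ganymede/g_Vesta)^-0.22.
(1.43/0.25)^-0.22 = 5.720^-0.22 = 0.6814
D_Ganymede = 0.6814 × 2.82 km = 1.92 km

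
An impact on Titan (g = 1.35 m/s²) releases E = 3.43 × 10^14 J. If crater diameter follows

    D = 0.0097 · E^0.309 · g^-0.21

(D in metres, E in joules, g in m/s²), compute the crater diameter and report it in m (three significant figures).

D ≈ 282 m

E^0.309 = (3.43 × 10^14)^0.309 = 3.100 × 10^4
g^-0.21 = 1.35^-0.21 = 0.9389
D = 0.0097 × 3.100 × 10^4 × 0.9389 = 282.3 m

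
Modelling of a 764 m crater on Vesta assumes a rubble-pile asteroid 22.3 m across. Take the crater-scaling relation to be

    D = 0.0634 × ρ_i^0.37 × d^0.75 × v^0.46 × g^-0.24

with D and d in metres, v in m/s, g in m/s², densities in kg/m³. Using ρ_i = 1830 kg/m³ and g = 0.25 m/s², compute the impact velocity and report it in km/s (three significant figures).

v ≈ 5.43 km/s

Rearranging for v: v = [D / (0.0634 · 1830^0.37 · 22.3^0.75 · 0.25^-0.24)]^(1/0.46).
1830^0.37 = 16.11
22.3^0.75 = 10.26
0.25^-0.24 = 1.395
Denominator = 0.0634 × 16.11 × 10.26 × 1.395 = 14.62
D / 14.62 = 764 / 14.62 = 52.26
v = 52.26^(1/0.46) = 52.26^2.1739 = 5434 m/s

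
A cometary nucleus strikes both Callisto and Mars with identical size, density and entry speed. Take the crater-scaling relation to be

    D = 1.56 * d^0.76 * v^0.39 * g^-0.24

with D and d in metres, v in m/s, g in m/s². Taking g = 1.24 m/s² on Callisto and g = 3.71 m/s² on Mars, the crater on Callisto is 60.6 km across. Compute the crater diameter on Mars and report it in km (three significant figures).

D ≈ 46.6 km

All impactor-dependent factors cancel in the ratio, leaving D_Mars/D_Callisto = (g_Mars/g_Callisto)^-0.24.
(3.71/1.24)^-0.24 = 2.992^-0.24 = 0.7687
D_Mars = 0.7687 × 60.6 km = 46.6 km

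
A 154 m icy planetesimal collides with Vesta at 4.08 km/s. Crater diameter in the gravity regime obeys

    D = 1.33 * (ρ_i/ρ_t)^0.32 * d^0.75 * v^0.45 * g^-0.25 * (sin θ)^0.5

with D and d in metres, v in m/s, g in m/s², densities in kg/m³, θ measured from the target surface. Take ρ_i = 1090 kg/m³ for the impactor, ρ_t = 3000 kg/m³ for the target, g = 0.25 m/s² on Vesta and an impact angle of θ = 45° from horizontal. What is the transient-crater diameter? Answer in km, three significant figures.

In SI units: v = 4080 m/s.
(ρ_i/ρ_t)^0.32 = (1090/3000)^0.32 = 0.7233
d^0.75 = 154^0.75 = 43.72
v^0.45 = 4080^0.45 = 42.15
g^-0.25 = 0.25^-0.25 = 1.414
(sin 45°)^0.5 = 0.7071^0.5 = 0.8409
D = 1.33 × 0.7233 × 43.72 × 42.15 × 1.414 × 0.8409 = 2108 m
   = 2.108 km

D ≈ 2.11 km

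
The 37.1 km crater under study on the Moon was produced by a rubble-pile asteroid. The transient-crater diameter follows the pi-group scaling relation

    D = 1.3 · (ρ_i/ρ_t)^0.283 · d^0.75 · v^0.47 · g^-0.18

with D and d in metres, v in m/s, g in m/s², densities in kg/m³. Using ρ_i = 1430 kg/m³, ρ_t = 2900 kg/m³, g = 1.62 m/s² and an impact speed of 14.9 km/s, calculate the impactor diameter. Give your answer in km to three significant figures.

Rearranging for d: d = [D / (1.3 · (1430/2900)^0.283 · 14900^0.47 · 1.62^-0.18)]^(1/0.75).
D = 37100 m.
(1430/2900)^0.283 = 0.8187
14900^0.47 = 91.50
1.62^-0.18 = 0.9168
Denominator = 1.3 × 0.8187 × 91.50 × 0.9168 = 89.28
D / 89.28 = 37100 / 89.28 = 415.5
d = 415.5^(1/0.75) = 415.5^1.3333 = 3100 m

d ≈ 3.10 km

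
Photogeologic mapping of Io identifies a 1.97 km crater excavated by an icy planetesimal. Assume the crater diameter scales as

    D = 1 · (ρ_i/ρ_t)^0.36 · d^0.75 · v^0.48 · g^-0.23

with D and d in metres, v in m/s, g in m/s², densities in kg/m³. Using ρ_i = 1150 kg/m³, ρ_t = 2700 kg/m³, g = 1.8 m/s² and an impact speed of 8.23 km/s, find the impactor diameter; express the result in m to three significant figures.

d ≈ 139 m

Rearranging for d: d = [D / (1 · (1150/2700)^0.36 · 8230^0.48 · 1.8^-0.23)]^(1/0.75).
D = 1970 m.
(1150/2700)^0.36 = 0.7355
8230^0.48 = 75.75
1.8^-0.23 = 0.8735
Denominator = 1 × 0.7355 × 75.75 × 0.8735 = 48.67
D / 48.67 = 1970 / 48.67 = 40.48
d = 40.48^(1/0.75) = 40.48^1.3333 = 139.0 m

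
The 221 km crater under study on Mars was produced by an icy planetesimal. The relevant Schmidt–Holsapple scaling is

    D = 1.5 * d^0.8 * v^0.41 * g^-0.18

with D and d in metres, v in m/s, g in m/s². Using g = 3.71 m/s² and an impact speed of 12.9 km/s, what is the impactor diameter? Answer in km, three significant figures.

Rearranging for d: d = [D / (1.5 · 12900^0.41 · 3.71^-0.18)]^(1/0.8).
D = 221000 m.
12900^0.41 = 48.46
3.71^-0.18 = 0.7898
Denominator = 1.5 × 48.46 × 0.7898 = 57.41
D / 57.41 = 221000 / 57.41 = 3850
d = 3850^(1/0.8) = 3850^1.25 = 30327 m

d ≈ 30.3 km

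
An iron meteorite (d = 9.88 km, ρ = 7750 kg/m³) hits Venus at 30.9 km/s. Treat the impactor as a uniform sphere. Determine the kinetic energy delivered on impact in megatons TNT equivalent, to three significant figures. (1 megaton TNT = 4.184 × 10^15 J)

d = 9880 m; v = 30900 m/s.
Mass m = (π/6) ρ d³ = (π/6) × 7750 × (9880)³ = 3.914 × 10^15 kg
E = ½ m v² = 0.5 × 3.914 × 10^15 × (30900)² = 1.869 × 10^24 J
   = 1.869 × 10^24 / 4.184×10^15 = 4.467 × 10^8 Mt

E ≈ 4.47 × 10^8 Mt TNT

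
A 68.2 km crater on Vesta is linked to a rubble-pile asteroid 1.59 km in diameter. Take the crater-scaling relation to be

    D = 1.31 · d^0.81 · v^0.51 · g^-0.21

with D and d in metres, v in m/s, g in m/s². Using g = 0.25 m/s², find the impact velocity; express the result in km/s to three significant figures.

Rearranging for v: v = [D / (1.31 · 1590^0.81 · 0.25^-0.21)]^(1/0.51).
D = 68200 m.
1590^0.81 = 391.9
0.25^-0.21 = 1.338
Denominator = 1.31 × 391.9 × 1.338 = 686.9
D / 686.9 = 68200 / 686.9 = 99.29
v = 99.29^(1/0.51) = 99.29^1.9608 = 8233 m/s

v ≈ 8.23 km/s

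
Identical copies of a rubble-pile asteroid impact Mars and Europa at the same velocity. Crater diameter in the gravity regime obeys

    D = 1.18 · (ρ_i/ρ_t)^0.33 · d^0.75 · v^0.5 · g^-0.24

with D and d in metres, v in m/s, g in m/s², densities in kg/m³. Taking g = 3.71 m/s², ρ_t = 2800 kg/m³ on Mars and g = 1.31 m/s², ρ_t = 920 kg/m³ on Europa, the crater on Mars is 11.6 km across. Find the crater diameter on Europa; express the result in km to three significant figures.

D ≈ 21.5 km

The impactor-only factors (d, v, ρ_i) cancel in the ratio, leaving D_Europa/D_Mars = (g_Europa/g_Mars)^-0.24 · (ρ_t,Mars/ρ_t,Europa)^0.33.
(1.31/3.71)^-0.24 = 0.3531^-0.24 = 1.284
(2800/920)^0.33 = 3.043^0.33 = 1.444
Ratio = 1.284 × 1.444 = 1.854
D_Europa = 1.854 × 11.6 km = 21.5 km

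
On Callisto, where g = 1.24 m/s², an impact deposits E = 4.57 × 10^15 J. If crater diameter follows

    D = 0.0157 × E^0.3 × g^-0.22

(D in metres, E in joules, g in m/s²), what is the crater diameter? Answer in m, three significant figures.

D ≈ 747 m

E^0.3 = (4.57 × 10^15)^0.3 = 4.989 × 10^4
g^-0.22 = 1.24^-0.22 = 0.9538
D = 0.0157 × 4.989 × 10^4 × 0.9538 = 747.1 m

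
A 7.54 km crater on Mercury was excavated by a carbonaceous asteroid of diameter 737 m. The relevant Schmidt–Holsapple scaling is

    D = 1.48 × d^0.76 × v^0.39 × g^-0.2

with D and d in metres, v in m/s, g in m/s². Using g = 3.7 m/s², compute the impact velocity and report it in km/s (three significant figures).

v ≈ 16.2 km/s

Rearranging for v: v = [D / (1.48 · 737^0.76 · 3.7^-0.2)]^(1/0.39).
D = 7540 m.
737^0.76 = 151.1
3.7^-0.2 = 0.7698
Denominator = 1.48 × 151.1 × 0.7698 = 172.1
D / 172.1 = 7540 / 172.1 = 43.81
v = 43.81^(1/0.39) = 43.81^2.5641 = 16187 m/s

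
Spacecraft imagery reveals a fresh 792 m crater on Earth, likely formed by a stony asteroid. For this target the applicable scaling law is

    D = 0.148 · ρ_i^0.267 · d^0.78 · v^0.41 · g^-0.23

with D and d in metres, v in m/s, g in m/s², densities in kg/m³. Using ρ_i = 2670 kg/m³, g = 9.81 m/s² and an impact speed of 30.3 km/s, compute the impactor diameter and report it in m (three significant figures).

Rearranging for d: d = [D / (0.148 · 2670^0.267 · 30300^0.41 · 9.81^-0.23)]^(1/0.78).
2670^0.267 = 8.220
30300^0.41 = 68.77
9.81^-0.23 = 0.5914
Denominator = 0.148 × 8.220 × 68.77 × 0.5914 = 49.48
D / 49.48 = 792 / 49.48 = 16.01
d = 16.01^(1/0.78) = 16.01^1.2821 = 35.01 m

d ≈ 35.0 m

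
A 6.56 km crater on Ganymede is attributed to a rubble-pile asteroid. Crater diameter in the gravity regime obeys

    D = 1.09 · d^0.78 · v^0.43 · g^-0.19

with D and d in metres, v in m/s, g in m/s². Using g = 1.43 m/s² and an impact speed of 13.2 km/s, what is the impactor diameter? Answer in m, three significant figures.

Rearranging for d: d = [D / (1.09 · 13200^0.43 · 1.43^-0.19)]^(1/0.78).
D = 6560 m.
13200^0.43 = 59.14
1.43^-0.19 = 0.9343
Denominator = 1.09 × 59.14 × 0.9343 = 60.23
D / 60.23 = 6560 / 60.23 = 108.9
d = 108.9^(1/0.78) = 108.9^1.2821 = 409.0 m

d ≈ 409 m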